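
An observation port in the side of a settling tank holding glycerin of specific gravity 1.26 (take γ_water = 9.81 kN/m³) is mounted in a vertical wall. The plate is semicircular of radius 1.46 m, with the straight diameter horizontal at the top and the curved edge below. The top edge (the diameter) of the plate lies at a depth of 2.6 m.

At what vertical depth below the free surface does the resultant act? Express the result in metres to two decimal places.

γ = 1.26 × 9.81 = 12.3606 kN/m³.
The centroid of a semicircle lies 4r/(3π) = 0.619643 m from the diameter, here below the top edge, so the centroid depth is h_c = 2.6 + 0.619643 = 3.21964 m.
A = πr²/2 = π × 1.46²/2 = 3.34831 m².
Resultant F = γ·h_c·A = 12.3606 × 3.21964 × 3.34831 = 133.252 kN.
I_c = (π/8 − 8/(9π))·r⁴ = 0.109757 × 1.46⁴ = 0.498705 m⁴.
Centre of pressure: y_p = y_c + I_c/(y_c·A) = 3.21964 + 0.498705/(3.21964 × 3.34831) = 3.21964 + 0.0462605 = 3.2659 m along the plane.

h_p = 3.27 m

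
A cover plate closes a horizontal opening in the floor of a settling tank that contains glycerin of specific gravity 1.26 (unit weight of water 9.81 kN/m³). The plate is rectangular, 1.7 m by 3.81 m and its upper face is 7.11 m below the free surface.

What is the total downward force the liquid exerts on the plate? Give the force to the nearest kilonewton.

F ≈ 569 kN

γ = 1.26 × 9.81 = 12.3606 kN/m³.
The plate is horizontal, so pressure is uniform at p = γ·h = 12.3606 × 7.11 = 87.8839 kN/m².
A = 1.7 × 3.81 = 6.477 m².
F = p·A = 87.8839 × 6.477 = 569.224 kN.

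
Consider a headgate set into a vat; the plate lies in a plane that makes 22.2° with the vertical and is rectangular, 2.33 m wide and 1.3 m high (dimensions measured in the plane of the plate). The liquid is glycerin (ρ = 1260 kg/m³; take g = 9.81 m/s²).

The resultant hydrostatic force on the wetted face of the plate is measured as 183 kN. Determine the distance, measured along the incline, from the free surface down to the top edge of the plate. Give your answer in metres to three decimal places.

γ = ρg = 1260 × 9.81 / 1000 = 12.3606 kN/m³.
A = 2.33 × 1.3 = 3.029 m².
From F = γ·h_c·A, the centroid depth is h_c = 183/(12.3606 × 3.029) = 4.88779 m.
The plate makes 22.2° with the vertical, i.e. θ = 90° − 22.2° = 67.8° to the horizontal. Measuring y along the incline from the free-surface line, vertical depth h = y·sinθ with sinθ = 0.925871.
Along the incline, y_c = h_c/sinθ = 4.88779/0.925871 = 5.27913 m.
The centroid lies 1.3/2 = 0.65 m below the top edge, so the top edge sits at y_top = 5.27913 − 0.65 = 4.62913 m along the incline.

y_top ≈ 4.629 m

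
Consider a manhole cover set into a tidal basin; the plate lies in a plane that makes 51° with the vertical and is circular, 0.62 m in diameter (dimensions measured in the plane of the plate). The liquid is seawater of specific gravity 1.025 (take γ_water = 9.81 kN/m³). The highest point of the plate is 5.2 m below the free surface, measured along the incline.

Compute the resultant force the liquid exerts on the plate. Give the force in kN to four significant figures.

γ = 1.025 × 9.81 = 10.05525 kN/m³.
The plate makes 51° with the vertical, i.e. θ = 90° − 51° = 39° to the horizontal. Measuring y along the incline from the free-surface line, vertical depth h = y·sinθ with sinθ = 0.629320.
The centroid is at the centre, 0.31 m below the top of the plate, so y_c = 5.2 + 0.31 = 5.51 m and h_c = 5.51 × 0.629320 = 3.46755 m.
A = π(0.31)² = 0.301907 m².
Resultant F = γ·h_c·A = 10.05525 × 3.46755 × 0.301907 = 10.5266 kN.

F ≈ 10.53 kN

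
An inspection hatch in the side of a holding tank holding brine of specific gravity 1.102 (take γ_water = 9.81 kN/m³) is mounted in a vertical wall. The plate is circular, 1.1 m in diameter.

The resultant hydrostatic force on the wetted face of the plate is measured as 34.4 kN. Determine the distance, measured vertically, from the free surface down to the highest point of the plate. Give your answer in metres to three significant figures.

d_top ≈ 2.80 m

γ = 1.102 × 9.81 = 10.81062 kN/m³.
A = π(0.55)² = 0.950332 m².
From F = γ·h_c·A, the centroid depth is h_c = 34.4/(10.81062 × 0.950332) = 3.34836 m.
The centroid is at the centre, 0.55 m below the top of the plate, so the highest point sits at h_top = 3.34836 − 0.55 = 2.79836 m below the surface.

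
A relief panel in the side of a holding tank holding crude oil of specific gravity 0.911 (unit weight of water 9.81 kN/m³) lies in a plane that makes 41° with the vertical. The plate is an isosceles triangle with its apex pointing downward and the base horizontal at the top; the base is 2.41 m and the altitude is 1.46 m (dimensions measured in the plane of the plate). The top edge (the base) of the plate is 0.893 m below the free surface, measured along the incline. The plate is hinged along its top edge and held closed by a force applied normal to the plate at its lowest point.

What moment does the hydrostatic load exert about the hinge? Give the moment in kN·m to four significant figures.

γ = 0.911 × 9.81 = 8.93691 kN/m³.
The plate makes 41° with the vertical, i.e. θ = 90° − 41° = 49° to the horizontal. Measuring y along the incline from the free-surface line, vertical depth h = y·sinθ with sinθ = 0.754710.
With the apex down, the centroid sits h/3 = 1.46/3 = 0.486667 m below the base (the top edge), so y_c = 0.893 + 0.486667 = 1.37967 m and h_c = 1.37967 × 0.754710 = 1.04125 m.
A = ½ × 2.41 × 1.46 = 1.7593 m².
Resultant F = γ·h_c·A = 8.93691 × 1.04125 × 1.7593 = 16.3713 kN.
I_c = b·h³/36 = 2.41 × 1.46³/36 = 0.20834 m⁴.
Centre of pressure: y_p = y_c + I_c/(y_c·A) = 1.37967 + 0.20834/(1.37967 × 1.7593) = 1.37967 + 0.0858336 = 1.4655 m along the plane.
The resultant acts 0.486667 + 0.0858336 = 0.572501 m (along the plate) below the hinge at the top edge, so the moment about the hinge is M = F × 0.572501 = 16.3713 × 0.572501 = 9.37259 kN·m.

M ≈ 9.373 kN·m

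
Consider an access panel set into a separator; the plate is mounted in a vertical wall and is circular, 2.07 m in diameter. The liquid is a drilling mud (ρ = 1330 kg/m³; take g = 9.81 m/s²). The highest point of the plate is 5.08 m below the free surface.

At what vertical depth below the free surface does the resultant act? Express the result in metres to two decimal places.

h_p = 6.16 m

γ = ρg = 1330 × 9.81 / 1000 = 13.0473 kN/m³.
The centroid is at the centre, 1.035 m below the top of the plate, so the centroid depth is h_c = 5.08 + 1.035 = 6.115 m.
A = π(1.035)² = 3.36535 m².
Resultant F = γ·h_c·A = 13.0473 × 6.115 × 3.36535 = 268.502 kN.
I_c = πr⁴/4 = π × 1.035⁴/4 = 0.901262 m⁴.
Centre of pressure: y_p = y_c + I_c/(y_c·A) = 6.115 + 0.901262/(6.115 × 3.36535) = 6.115 + 0.043795 = 6.1588 m along the plane.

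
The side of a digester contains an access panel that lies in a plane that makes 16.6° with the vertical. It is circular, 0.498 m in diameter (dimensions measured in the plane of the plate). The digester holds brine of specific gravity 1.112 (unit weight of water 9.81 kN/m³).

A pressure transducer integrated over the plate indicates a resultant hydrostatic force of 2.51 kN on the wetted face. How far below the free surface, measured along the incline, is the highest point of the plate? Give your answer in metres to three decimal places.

y_top ≈ 0.984 m

γ = 1.112 × 9.81 = 10.90872 kN/m³.
A = π(0.249)² = 0.194782 m².
From F = γ·h_c·A, the centroid depth is h_c = 2.51/(10.90872 × 0.194782) = 1.18128 m.
The plate makes 16.6° with the vertical, i.e. θ = 90° − 16.6° = 73.4° to the horizontal. Measuring y along the incline from the free-surface line, vertical depth h = y·sinθ with sinθ = 0.958323.
Along the incline, y_c = h_c/sinθ = 1.18128/0.958323 = 1.23265 m.
The centroid is at the centre, 0.249 m below the top of the plate, so the highest point sits at y_top = 1.23265 − 0.249 = 0.98365 m along the incline.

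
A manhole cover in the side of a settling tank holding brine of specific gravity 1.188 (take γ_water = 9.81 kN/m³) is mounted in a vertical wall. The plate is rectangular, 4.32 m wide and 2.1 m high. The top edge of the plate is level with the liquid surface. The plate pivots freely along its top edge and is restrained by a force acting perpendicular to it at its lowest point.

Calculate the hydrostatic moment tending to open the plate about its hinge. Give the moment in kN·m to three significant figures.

γ = 1.188 × 9.81 = 11.65428 kN/m³.
The centroid lies 2.1/2 = 1.05 m below the top edge, so the centroid depth is h_c = 1.05 m.
A = 4.32 × 2.1 = 9.072 m².
Resultant F = γ·h_c·A = 11.65428 × 1.05 × 9.072 = 111.014 kN.
I_c = b·h³/12 = 4.32 × 2.1³/12 = 3.33396 m⁴.
Centre of pressure: y_p = y_c + I_c/(y_c·A) = 1.05 + 3.33396/(1.05 × 9.072) = 1.05 + 0.35 = 1.4 m along the plane.
The resultant acts 1.05 + 0.35 = 1.4 m (along the plate) below the hinge at the top edge, so the moment about the hinge is M = F × 1.4 = 111.014 × 1.4 = 155.42 kN·m.

M ≈ 155 kN·m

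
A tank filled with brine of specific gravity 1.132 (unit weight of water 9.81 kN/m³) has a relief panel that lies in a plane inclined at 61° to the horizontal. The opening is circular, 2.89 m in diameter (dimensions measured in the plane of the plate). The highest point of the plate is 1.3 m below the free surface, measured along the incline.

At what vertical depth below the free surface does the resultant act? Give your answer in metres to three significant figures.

h_p = 2.57 m

γ = 1.132 × 9.81 = 11.10492 kN/m³.
Let θ = 61° be the plate's angle to the horizontal; measure y along the incline from where the plane meets the free surface. Vertical depth h = y·sinθ with sinθ = 0.874620.
The centroid is at the centre, 1.445 m below the top of the plate, so y_c = 1.3 + 1.445 = 2.745 m and h_c = 2.745 × 0.874620 = 2.40083 m.
A = π(1.445)² = 6.55972 m².
Resultant F = γ·h_c·A = 11.10492 × 2.40083 × 6.55972 = 174.889 kN.
I_c = πr⁴/4 = π × 1.445⁴/4 = 3.42422 m⁴.
Centre of pressure: y_p = y_c + I_c/(y_c·A) = 2.745 + 3.42422/(2.745 × 6.55972) = 2.745 + 0.190166 = 2.93517 m along the plane.
Vertically, h_p = y_p·sinθ = 2.93517 × 0.874620 = 2.56716 m.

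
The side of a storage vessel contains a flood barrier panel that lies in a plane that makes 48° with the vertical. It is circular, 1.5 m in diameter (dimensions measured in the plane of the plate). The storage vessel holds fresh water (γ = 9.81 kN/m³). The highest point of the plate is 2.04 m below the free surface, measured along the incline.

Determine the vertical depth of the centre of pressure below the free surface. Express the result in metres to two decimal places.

h_p = 1.90 m

γ = 9.81 kN/m³.
The plate makes 48° with the vertical, i.e. θ = 90° − 48° = 42° to the horizontal. Measuring y along the incline from the free-surface line, vertical depth h = y·sinθ with sinθ = 0.669131.
The centroid is at the centre, 0.75 m below the top of the plate, so y_c = 2.04 + 0.75 = 2.79 m and h_c = 2.79 × 0.669131 = 1.86688 m.
A = π(0.75)² = 1.76715 m².
Resultant F = γ·h_c·A = 9.81 × 1.86688 × 1.76715 = 32.3637 kN.
I_c = πr⁴/4 = π × 0.75⁴/4 = 0.248505 m⁴.
Centre of pressure: y_p = y_c + I_c/(y_c·A) = 2.79 + 0.248505/(2.79 × 1.76715) = 2.79 + 0.0504031 = 2.8404 m along the plane.
Vertically, h_p = y_p·sinθ = 2.8404 × 0.669131 = 1.9006 m.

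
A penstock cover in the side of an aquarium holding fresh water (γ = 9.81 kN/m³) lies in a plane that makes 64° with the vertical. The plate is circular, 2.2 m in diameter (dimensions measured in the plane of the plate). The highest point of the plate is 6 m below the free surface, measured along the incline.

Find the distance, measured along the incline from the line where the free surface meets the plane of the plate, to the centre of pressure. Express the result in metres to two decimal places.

y_p = 7.14 m

γ = 9.81 kN/m³.
The plate makes 64° with the vertical, i.e. θ = 90° − 64° = 26° to the horizontal. Measuring y along the incline from the free-surface line, vertical depth h = y·sinθ with sinθ = 0.438371.
The centroid is at the centre, 1.1 m below the top of the plate, so y_c = 6 + 1.1 = 7.1 m and h_c = 7.1 × 0.438371 = 3.11243 m.
A = π(1.1)² = 3.80133 m².
Resultant F = γ·h_c·A = 9.81 × 3.11243 × 3.80133 = 116.066 kN.
I_c = πr⁴/4 = π × 1.1⁴/4 = 1.1499 m⁴.
Centre of pressure: y_p = y_c + I_c/(y_c·A) = 7.1 + 1.1499/(7.1 × 3.80133) = 7.1 + 0.0426055 = 7.14261 m along the plane.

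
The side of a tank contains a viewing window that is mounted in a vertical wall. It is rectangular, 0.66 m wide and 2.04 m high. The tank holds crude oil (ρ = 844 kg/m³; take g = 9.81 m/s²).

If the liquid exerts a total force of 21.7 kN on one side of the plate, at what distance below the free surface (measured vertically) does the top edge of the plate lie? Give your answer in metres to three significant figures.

d_top ≈ 0.927 m

γ = ρg = 844 × 9.81 / 1000 = 8.27964 kN/m³.
A = 0.66 × 2.04 = 1.3464 m².
From F = γ·h_c·A, the centroid depth is h_c = 21.7/(8.27964 × 1.3464) = 1.94659 m.
The centroid lies 2.04/2 = 1.02 m below the top edge, so the top edge sits at h_top = 1.94659 − 1.02 = 0.92659 m below the surface.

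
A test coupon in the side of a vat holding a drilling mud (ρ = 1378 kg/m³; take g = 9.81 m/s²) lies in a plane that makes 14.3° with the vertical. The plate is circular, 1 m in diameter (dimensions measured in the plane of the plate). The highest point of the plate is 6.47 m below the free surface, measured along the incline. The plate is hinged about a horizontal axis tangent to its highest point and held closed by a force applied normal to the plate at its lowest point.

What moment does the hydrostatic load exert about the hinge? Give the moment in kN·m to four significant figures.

M ≈ 36.50 kN·m

γ = ρg = 1378 × 9.81 / 1000 = 13.51818 kN/m³.
The plate makes 14.3° with the vertical, i.e. θ = 90° − 14.3° = 75.7° to the horizontal. Measuring y along the incline from the free-surface line, vertical depth h = y·sinθ with sinθ = 0.969016.
The centroid is at the centre, 0.5 m below the top of the plate, so y_c = 6.47 + 0.5 = 6.97 m and h_c = 6.97 × 0.969016 = 6.75404 m.
A = π(0.5)² = 0.785398 m².
Resultant F = γ·h_c·A = 13.51818 × 6.75404 × 0.785398 = 71.7087 kN.
I_c = πr⁴/4 = π × 0.5⁴/4 = 0.0490874 m⁴.
Centre of pressure: y_p = y_c + I_c/(y_c·A) = 6.97 + 0.0490874/(6.97 × 0.785398) = 6.97 + 0.00896701 = 6.97897 m along the plane.
The resultant acts 0.5 + 0.00896701 = 0.508967 m (along the plate) below the hinge at the top edge, so the moment about the hinge is M = F × 0.508967 = 71.7087 × 0.508967 = 36.4974 kN·m.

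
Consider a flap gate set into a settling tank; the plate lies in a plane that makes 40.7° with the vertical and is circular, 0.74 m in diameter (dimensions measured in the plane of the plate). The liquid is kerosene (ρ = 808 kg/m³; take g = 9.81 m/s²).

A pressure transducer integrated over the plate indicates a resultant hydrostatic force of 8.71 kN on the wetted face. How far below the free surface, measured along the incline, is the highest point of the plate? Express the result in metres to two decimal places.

γ = ρg = 808 × 9.81 / 1000 = 7.92648 kN/m³.
A = π(0.37)² = 0.430084 m².
From F = γ·h_c·A, the centroid depth is h_c = 8.71/(7.92648 × 0.430084) = 2.55496 m.
The plate makes 40.7° with the vertical, i.e. θ = 90° − 40.7° = 49.3° to the horizontal. Measuring y along the incline from the free-surface line, vertical depth h = y·sinθ with sinθ = 0.758134.
Along the incline, y_c = h_c/sinθ = 2.55496/0.758134 = 3.37006 m.
The centroid is at the centre, 0.37 m below the top of the plate, so the highest point sits at y_top = 3.37006 − 0.37 = 3.00006 m along the incline.

y_top ≈ 3.00 m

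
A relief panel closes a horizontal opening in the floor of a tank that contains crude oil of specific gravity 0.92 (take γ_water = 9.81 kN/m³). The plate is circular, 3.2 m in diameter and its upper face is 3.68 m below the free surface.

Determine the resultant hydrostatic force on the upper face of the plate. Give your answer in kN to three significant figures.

F ≈ 267 kN

γ = 0.92 × 9.81 = 9.0252 kN/m³.
The plate is horizontal, so pressure is uniform at p = γ·h = 9.0252 × 3.68 = 33.2127 kN/m².
A = π(1.6)² = 8.04248 m².
F = p·A = 33.2127 × 8.04248 = 267.112 kN.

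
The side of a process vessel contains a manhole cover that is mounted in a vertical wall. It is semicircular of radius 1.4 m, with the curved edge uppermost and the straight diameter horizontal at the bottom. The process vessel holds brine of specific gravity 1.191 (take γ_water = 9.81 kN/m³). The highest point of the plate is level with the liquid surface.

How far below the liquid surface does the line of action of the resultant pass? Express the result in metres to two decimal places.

h_p = 0.98 m

γ = 1.191 × 9.81 = 11.68371 kN/m³.
The centroid lies 4r/(3π) = 0.594178 m above the diameter, so r − 4r/(3π) = 1.4 − 0.594178 = 0.805822 m below the topmost point, so the centroid depth is h_c = 0.805822 m.
A = πr²/2 = π × 1.4²/2 = 3.07876 m².
Resultant F = γ·h_c·A = 11.68371 × 0.805822 × 3.07876 = 28.9865 kN.
I_c = (π/8 − 8/(9π))·r⁴ = 0.109757 × 1.4⁴ = 0.421642 m⁴.
Centre of pressure: y_p = y_c + I_c/(y_c·A) = 0.805822 + 0.421642/(0.805822 × 3.07876) = 0.805822 + 0.169953 = 0.975775 m along the plane.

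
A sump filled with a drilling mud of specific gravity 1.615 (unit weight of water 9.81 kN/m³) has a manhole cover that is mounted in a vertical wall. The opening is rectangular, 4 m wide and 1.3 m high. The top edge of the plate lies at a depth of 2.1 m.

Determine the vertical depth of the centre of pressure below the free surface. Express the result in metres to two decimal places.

γ = 1.615 × 9.81 = 15.84315 kN/m³.
The centroid lies 1.3/2 = 0.65 m below the top edge, so the centroid depth is h_c = 2.1 + 0.65 = 2.75 m.
A = 4 × 1.3 = 5.2 m².
Resultant F = γ·h_c·A = 15.84315 × 2.75 × 5.2 = 226.557 kN.
I_c = b·h³/12 = 4 × 1.3³/12 = 0.732333 m⁴.
Centre of pressure: y_p = y_c + I_c/(y_c·A) = 2.75 + 0.732333/(2.75 × 5.2) = 2.75 + 0.0512121 = 2.80121 m along the plane.

h_p = 2.80 m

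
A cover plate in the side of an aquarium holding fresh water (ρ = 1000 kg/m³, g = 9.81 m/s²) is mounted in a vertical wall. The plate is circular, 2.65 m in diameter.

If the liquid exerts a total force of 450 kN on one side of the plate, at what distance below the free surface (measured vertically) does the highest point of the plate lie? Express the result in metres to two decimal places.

d_top ≈ 6.99 m

γ = ρg = 1000 × 9.81 = 9810 N/m³ = 9.81 kN/m³.
A = π(1.325)² = 5.51546 m².
From F = γ·h_c·A, the centroid depth is h_c = 450/(9.81 × 5.51546) = 8.31691 m.
The centroid is at the centre, 1.325 m below the top of the plate, so the highest point sits at h_top = 8.31691 − 1.325 = 6.99191 m below the surface.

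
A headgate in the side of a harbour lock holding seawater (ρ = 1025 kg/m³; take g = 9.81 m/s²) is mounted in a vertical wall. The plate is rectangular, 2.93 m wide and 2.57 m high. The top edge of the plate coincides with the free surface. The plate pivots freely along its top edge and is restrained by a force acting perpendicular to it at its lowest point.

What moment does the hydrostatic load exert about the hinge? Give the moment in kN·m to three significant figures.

γ = ρg = 1025 × 9.81 / 1000 = 10.05525 kN/m³.
The centroid lies 2.57/2 = 1.285 m below the top edge, so the centroid depth is h_c = 1.285 m.
A = 2.93 × 2.57 = 7.5301 m².
Resultant F = γ·h_c·A = 10.05525 × 1.285 × 7.5301 = 97.2964 kN.
I_c = b·h³/12 = 2.93 × 2.57³/12 = 4.14463 m⁴.
Centre of pressure: y_p = y_c + I_c/(y_c·A) = 1.285 + 4.14463/(1.285 × 7.5301) = 1.285 + 0.428333 = 1.71333 m along the plane.
The resultant acts 1.285 + 0.428333 = 1.71333 m (along the plate) below the hinge at the top edge, so the moment about the hinge is M = F × 1.71333 = 97.2964 × 1.71333 = 166.701 kN·m.

M ≈ 167 kN·m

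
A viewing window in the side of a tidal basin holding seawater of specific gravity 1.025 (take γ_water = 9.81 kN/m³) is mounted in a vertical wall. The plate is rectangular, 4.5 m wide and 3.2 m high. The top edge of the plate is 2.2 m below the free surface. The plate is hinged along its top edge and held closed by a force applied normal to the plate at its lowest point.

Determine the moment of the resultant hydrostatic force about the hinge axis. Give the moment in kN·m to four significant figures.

γ = 1.025 × 9.81 = 10.05525 kN/m³.
The centroid lies 3.2/2 = 1.6 m below the top edge, so the centroid depth is h_c = 2.2 + 1.6 = 3.8 m.
A = 4.5 × 3.2 = 14.4 m².
Resultant F = γ·h_c·A = 10.05525 × 3.8 × 14.4 = 550.223 kN.
I_c = b·h³/12 = 4.5 × 3.2³/12 = 12.288 m⁴.
Centre of pressure: y_p = y_c + I_c/(y_c·A) = 3.8 + 12.288/(3.8 × 14.4) = 3.8 + 0.224561 = 4.02456 m along the plane.
The resultant acts 1.6 + 0.224561 = 1.82456 m (along the plate) below the hinge at the top edge, so the moment about the hinge is M = F × 1.82456 = 550.223 × 1.82456 = 1003.91 kN·m.

M ≈ 1004 kN·m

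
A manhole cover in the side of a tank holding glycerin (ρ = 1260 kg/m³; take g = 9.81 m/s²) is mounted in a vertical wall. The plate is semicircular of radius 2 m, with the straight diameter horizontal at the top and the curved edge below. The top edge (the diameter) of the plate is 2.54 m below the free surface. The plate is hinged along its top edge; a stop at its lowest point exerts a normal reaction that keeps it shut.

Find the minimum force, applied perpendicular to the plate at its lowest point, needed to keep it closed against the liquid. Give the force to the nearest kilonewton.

γ = ρg = 1260 × 9.81 / 1000 = 12.3606 kN/m³.
The centroid of a semicircle lies 4r/(3π) = 0.848826 m from the diameter, here below the top edge, so the centroid depth is h_c = 2.54 + 0.848826 = 3.38883 m.
A = πr²/2 = π × 2²/2 = 6.28319 m².
Resultant F = γ·h_c·A = 12.3606 × 3.38883 × 6.28319 = 263.19 kN.
I_c = (π/8 − 8/(9π))·r⁴ = 0.109757 × 2⁴ = 1.75611 m⁴.
Centre of pressure: y_p = y_c + I_c/(y_c·A) = 3.38883 + 1.75611/(3.38883 × 6.28319) = 3.38883 + 0.0824749 = 3.4713 m along the plane.
The resultant acts 0.848826 + 0.0824749 = 0.931301 m (along the plate) below the hinge at the top edge, so the moment about the hinge is M = F × 0.931301 = 263.19 × 0.931301 = 245.109 kN·m.
A normal force at the bottom, 2 m from the hinge, must supply this moment: P = 245.109/2 = 122.555 kN.

P ≈ 123 kN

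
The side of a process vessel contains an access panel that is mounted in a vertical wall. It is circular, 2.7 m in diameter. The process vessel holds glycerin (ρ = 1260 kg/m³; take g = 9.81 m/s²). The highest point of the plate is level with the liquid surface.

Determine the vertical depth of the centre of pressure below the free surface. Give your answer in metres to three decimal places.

γ = ρg = 1260 × 9.81 / 1000 = 12.3606 kN/m³.
The centroid is at the centre, 1.35 m below the top of the plate, so the centroid depth is h_c = 1.35 m.
A = π(1.35)² = 5.72555 m².
Resultant F = γ·h_c·A = 12.3606 × 1.35 × 5.72555 = 95.5412 kN.
I_c = πr⁴/4 = π × 1.35⁴/4 = 2.6087 m⁴.
Centre of pressure: y_p = y_c + I_c/(y_c·A) = 1.35 + 2.6087/(1.35 × 5.72555) = 1.35 + 0.3375 = 1.6875 m along the plane.

h_p = 1.688 m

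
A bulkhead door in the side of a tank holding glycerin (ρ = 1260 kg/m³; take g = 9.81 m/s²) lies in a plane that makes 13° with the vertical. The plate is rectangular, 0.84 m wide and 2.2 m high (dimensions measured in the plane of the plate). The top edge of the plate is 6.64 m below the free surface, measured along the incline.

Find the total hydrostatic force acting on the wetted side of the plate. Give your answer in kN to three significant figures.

F ≈ 172 kN

γ = ρg = 1260 × 9.81 / 1000 = 12.3606 kN/m³.
The plate makes 13° with the vertical, i.e. θ = 90° − 13° = 77° to the horizontal. Measuring y along the incline from the free-surface line, vertical depth h = y·sinθ with sinθ = 0.974370.
The centroid lies 2.2/2 = 1.1 m below the top edge, so y_c = 6.64 + 1.1 = 7.74 m and h_c = 7.74 × 0.974370 = 7.54162 m.
A = 0.84 × 2.2 = 1.848 m².
Resultant F = γ·h_c·A = 12.3606 × 7.54162 × 1.848 = 172.269 kN.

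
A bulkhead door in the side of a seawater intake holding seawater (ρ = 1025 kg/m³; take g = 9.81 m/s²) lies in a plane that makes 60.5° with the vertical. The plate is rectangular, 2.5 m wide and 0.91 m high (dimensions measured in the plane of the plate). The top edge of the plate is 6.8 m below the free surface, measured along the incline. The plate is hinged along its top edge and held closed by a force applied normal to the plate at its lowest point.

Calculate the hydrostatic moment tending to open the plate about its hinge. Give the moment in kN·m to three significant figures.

M ≈ 38.0 kN·m

γ = ρg = 1025 × 9.81 / 1000 = 10.05525 kN/m³.
The plate makes 60.5° with the vertical, i.e. θ = 90° − 60.5° = 29.5° to the horizontal. Measuring y along the incline from the free-surface line, vertical depth h = y·sinθ with sinθ = 0.492424.
The centroid lies 0.91/2 = 0.455 m below the top edge, so y_c = 6.8 + 0.455 = 7.255 m and h_c = 7.255 × 0.492424 = 3.57254 m.
A = 2.5 × 0.91 = 2.275 m².
Resultant F = γ·h_c·A = 10.05525 × 3.57254 × 2.275 = 81.7243 kN.
I_c = b·h³/12 = 2.5 × 0.91³/12 = 0.156994 m⁴.
Centre of pressure: y_p = y_c + I_c/(y_c·A) = 7.255 + 0.156994/(7.255 × 2.275) = 7.255 + 0.00951183 = 7.26451 m along the plane.
The resultant acts 0.455 + 0.00951183 = 0.464512 m (along the plate) below the hinge at the top edge, so the moment about the hinge is M = F × 0.464512 = 81.7243 × 0.464512 = 37.9619 kN·m.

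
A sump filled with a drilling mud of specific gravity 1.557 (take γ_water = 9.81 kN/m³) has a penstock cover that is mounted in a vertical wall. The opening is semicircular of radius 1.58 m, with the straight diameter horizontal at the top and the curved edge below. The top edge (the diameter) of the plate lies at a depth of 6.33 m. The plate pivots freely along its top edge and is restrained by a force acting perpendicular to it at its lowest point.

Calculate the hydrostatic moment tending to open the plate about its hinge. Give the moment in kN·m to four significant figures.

γ = 1.557 × 9.81 = 15.27417 kN/m³.
The centroid of a semicircle lies 4r/(3π) = 0.670573 m from the diameter, here below the top edge, so the centroid depth is h_c = 6.33 + 0.670573 = 7.00057 m.
A = πr²/2 = π × 1.58²/2 = 3.92134 m².
Resultant F = γ·h_c·A = 15.27417 × 7.00057 × 3.92134 = 419.301 kN.
I_c = (π/8 − 8/(9π))·r⁴ = 0.109757 × 1.58⁴ = 0.684007 m⁴.
Centre of pressure: y_p = y_c + I_c/(y_c·A) = 7.00057 + 0.684007/(7.00057 × 3.92134) = 7.00057 + 0.0249168 = 7.02549 m along the plane.
The resultant acts 0.670573 + 0.0249168 = 0.69549 m (along the plate) below the hinge at the top edge, so the moment about the hinge is M = F × 0.69549 = 419.301 × 0.69549 = 291.62 kN·m.

M ≈ 291.6 kN·m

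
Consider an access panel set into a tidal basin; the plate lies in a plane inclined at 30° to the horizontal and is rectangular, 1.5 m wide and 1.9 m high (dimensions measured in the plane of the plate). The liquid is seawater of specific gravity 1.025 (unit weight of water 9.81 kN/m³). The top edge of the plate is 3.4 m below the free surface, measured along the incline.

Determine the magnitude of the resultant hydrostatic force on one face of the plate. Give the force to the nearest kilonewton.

γ = 1.025 × 9.81 = 10.05525 kN/m³.
Let θ = 30° be the plate's angle to the horizontal; measure y along the incline from where the plane meets the free surface. Vertical depth h = y·sinθ with sinθ = 0.500000.
The centroid lies 1.9/2 = 0.95 m below the top edge, so y_c = 3.4 + 0.95 = 4.35 m and h_c = 4.35 × 0.500000 = 2.175 m.
A = 1.5 × 1.9 = 2.85 m².
Resultant F = γ·h_c·A = 10.05525 × 2.175 × 2.85 = 62.33 kN.

F ≈ 62 kN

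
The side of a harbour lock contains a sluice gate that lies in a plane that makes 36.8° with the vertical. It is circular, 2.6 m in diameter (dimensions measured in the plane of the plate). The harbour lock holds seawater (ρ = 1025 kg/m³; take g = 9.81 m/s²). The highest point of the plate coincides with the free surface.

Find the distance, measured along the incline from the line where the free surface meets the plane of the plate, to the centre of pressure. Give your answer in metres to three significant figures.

γ = ρg = 1025 × 9.81 / 1000 = 10.05525 kN/m³.
The plate makes 36.8° with the vertical, i.e. θ = 90° − 36.8° = 53.2° to the horizontal. Measuring y along the incline from the free-surface line, vertical depth h = y·sinθ with sinθ = 0.800731.
The centroid is at the centre, 1.3 m below the top of the plate, so y_c = 1.3 m and h_c = 1.3 × 0.800731 = 1.04095 m.
A = π(1.3)² = 5.30929 m².
Resultant F = γ·h_c·A = 10.05525 × 1.04095 × 5.30929 = 55.5724 kN.
I_c = πr⁴/4 = π × 1.3⁴/4 = 2.24318 m⁴.
Centre of pressure: y_p = y_c + I_c/(y_c·A) = 1.3 + 2.24318/(1.3 × 5.30929) = 1.3 + 0.325001 = 1.625 m along the plane.

y_p = 1.63 m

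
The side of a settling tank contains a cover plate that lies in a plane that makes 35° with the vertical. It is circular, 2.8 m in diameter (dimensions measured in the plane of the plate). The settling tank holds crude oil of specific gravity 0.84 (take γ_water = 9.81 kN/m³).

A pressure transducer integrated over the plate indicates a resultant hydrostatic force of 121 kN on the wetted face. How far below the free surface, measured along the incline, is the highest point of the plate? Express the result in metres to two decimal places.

γ = 0.84 × 9.81 = 8.2404 kN/m³.
A = π(1.4)² = 6.15752 m².
From F = γ·h_c·A, the centroid depth is h_c = 121/(8.2404 × 6.15752) = 2.38469 m.
The plate makes 35° with the vertical, i.e. θ = 90° − 35° = 55° to the horizontal. Measuring y along the incline from the free-surface line, vertical depth h = y·sinθ with sinθ = 0.819152.
Along the incline, y_c = h_c/sinθ = 2.38469/0.819152 = 2.91117 m.
The centroid is at the centre, 1.4 m below the top of the plate, so the highest point sits at y_top = 2.91117 − 1.4 = 1.51117 m along the incline.

y_top ≈ 1.51 m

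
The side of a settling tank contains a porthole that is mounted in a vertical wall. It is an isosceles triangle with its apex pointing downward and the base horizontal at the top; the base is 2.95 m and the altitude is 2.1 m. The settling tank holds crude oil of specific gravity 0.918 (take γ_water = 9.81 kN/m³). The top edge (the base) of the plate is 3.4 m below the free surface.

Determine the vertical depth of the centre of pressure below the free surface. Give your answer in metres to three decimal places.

h_p = 4.160 m

γ = 0.918 × 9.81 = 9.00558 kN/m³.
With the apex down, the centroid sits h/3 = 2.1/3 = 0.7 m below the base (the top edge), so the centroid depth is h_c = 3.4 + 0.7 = 4.1 m.
A = ½ × 2.95 × 2.1 = 3.0975 m².
Resultant F = γ·h_c·A = 9.00558 × 4.1 × 3.0975 = 114.369 kN.
I_c = b·h³/36 = 2.95 × 2.1³/36 = 0.758888 m⁴.
Centre of pressure: y_p = y_c + I_c/(y_c·A) = 4.1 + 0.758888/(4.1 × 3.0975) = 4.1 + 0.0597561 = 4.15976 m along the plane.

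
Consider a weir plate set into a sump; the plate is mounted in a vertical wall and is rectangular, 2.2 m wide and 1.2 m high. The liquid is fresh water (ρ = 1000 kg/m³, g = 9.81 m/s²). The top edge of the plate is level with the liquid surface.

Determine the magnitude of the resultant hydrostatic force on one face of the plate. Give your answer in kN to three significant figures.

γ = ρg = 1000 × 9.81 = 9810 N/m³ = 9.81 kN/m³.
The centroid lies 1.2/2 = 0.6 m below the top edge, so the centroid depth is h_c = 0.6 m.
A = 2.2 × 1.2 = 2.64 m².
Resultant F = γ·h_c·A = 9.81 × 0.6 × 2.64 = 15.539 kN.

F ≈ 15.5 kN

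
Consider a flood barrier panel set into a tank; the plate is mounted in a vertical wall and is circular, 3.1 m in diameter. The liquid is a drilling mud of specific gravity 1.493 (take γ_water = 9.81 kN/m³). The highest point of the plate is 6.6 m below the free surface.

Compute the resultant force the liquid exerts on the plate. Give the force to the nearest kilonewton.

F ≈ 901 kN

γ = 1.493 × 9.81 = 14.64633 kN/m³.
The centroid is at the centre, 1.55 m below the top of the plate, so the centroid depth is h_c = 6.6 + 1.55 = 8.15 m.
A = π(1.55)² = 7.54768 m².
Resultant F = γ·h_c·A = 14.64633 × 8.15 × 7.54768 = 900.948 kN.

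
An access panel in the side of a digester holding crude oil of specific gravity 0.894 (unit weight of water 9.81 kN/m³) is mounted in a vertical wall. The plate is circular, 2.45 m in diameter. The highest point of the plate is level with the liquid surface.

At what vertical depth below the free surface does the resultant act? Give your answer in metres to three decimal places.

h_p = 1.531 m

γ = 0.894 × 9.81 = 8.77014 kN/m³.
The centroid is at the centre, 1.225 m below the top of the plate, so the centroid depth is h_c = 1.225 m.
A = π(1.225)² = 4.71435 m².
Resultant F = γ·h_c·A = 8.77014 × 1.225 × 4.71435 = 50.6482 kN.
I_c = πr⁴/4 = π × 1.225⁴/4 = 1.76862 m⁴.
Centre of pressure: y_p = y_c + I_c/(y_c·A) = 1.225 + 1.76862/(1.225 × 4.71435) = 1.225 + 0.30625 = 1.53125 m along the plane.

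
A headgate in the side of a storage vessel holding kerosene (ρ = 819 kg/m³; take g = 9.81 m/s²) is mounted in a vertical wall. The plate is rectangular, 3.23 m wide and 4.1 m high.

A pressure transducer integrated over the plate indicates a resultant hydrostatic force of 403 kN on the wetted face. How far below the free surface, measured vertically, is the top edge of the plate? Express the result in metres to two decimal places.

d_top ≈ 1.74 m

γ = ρg = 819 × 9.81 / 1000 = 8.03439 kN/m³.
A = 3.23 × 4.1 = 13.243 m².
From F = γ·h_c·A, the centroid depth is h_c = 403/(8.03439 × 13.243) = 3.78761 m.
The centroid lies 4.1/2 = 2.05 m below the top edge, so the top edge sits at h_top = 3.78761 − 2.05 = 1.73761 m below the surface.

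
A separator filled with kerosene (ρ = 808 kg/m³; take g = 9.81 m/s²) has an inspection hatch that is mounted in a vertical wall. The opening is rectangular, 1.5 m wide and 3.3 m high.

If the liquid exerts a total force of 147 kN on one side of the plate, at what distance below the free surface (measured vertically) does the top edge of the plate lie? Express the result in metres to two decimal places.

γ = ρg = 808 × 9.81 / 1000 = 7.92648 kN/m³.
A = 1.5 × 3.3 = 4.95 m².
From F = γ·h_c·A, the centroid depth is h_c = 147/(7.92648 × 4.95) = 3.74655 m.
The centroid lies 3.3/2 = 1.65 m below the top edge, so the top edge sits at h_top = 3.74655 − 1.65 = 2.09655 m below the surface.

d_top ≈ 2.10 m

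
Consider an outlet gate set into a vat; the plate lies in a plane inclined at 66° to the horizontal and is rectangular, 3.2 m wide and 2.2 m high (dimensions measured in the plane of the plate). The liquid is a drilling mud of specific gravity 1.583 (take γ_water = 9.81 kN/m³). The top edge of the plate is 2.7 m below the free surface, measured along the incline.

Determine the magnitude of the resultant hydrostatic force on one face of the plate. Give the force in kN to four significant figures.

γ = 1.583 × 9.81 = 15.52923 kN/m³.
Let θ = 66° be the plate's angle to the horizontal; measure y along the incline from where the plane meets the free surface. Vertical depth h = y·sinθ with sinθ = 0.913545.
The centroid lies 2.2/2 = 1.1 m below the top edge, so y_c = 2.7 + 1.1 = 3.8 m and h_c = 3.8 × 0.913545 = 3.47147 m.
A = 3.2 × 2.2 = 7.04 m².
Resultant F = γ·h_c·A = 15.52923 × 3.47147 × 7.04 = 379.521 kN.

F ≈ 379.5 kN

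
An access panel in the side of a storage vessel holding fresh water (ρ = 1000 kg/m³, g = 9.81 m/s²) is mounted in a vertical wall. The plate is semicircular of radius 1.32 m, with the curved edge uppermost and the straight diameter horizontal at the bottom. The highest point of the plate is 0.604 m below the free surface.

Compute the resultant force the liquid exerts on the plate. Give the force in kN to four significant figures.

γ = ρg = 1000 × 9.81 = 9810 N/m³ = 9.81 kN/m³.
The centroid lies 4r/(3π) = 0.560225 m above the diameter, so r − 4r/(3π) = 1.32 − 0.560225 = 0.759775 m below the topmost point, so the centroid depth is h_c = 0.604 + 0.759775 = 1.36377 m.
A = πr²/2 = π × 1.32²/2 = 2.73696 m².
Resultant F = γ·h_c·A = 9.81 × 1.36377 × 2.73696 = 36.6166 kN.

F ≈ 36.62 kN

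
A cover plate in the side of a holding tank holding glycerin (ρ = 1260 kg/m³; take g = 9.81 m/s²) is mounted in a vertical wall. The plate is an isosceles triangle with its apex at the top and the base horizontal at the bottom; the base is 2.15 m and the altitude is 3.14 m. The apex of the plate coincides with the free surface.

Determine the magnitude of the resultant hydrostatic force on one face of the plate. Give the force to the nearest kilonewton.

F ≈ 87 kN

γ = ρg = 1260 × 9.81 / 1000 = 12.3606 kN/m³.
With the apex up, the centroid sits 2h/3 = 2 × 3.14/3 = 2.09333 m below the apex, so the centroid depth is h_c = 2.09333 m.
A = ½ × 2.15 × 3.14 = 3.3755 m².
Resultant F = γ·h_c·A = 12.3606 × 2.09333 × 3.3755 = 87.3404 kN.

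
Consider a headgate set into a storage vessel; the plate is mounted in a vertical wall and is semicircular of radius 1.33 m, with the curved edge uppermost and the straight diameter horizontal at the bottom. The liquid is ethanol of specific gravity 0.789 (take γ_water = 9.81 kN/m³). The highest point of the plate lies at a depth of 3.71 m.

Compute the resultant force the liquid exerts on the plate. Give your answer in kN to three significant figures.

F ≈ 96.3 kN

γ = 0.789 × 9.81 = 7.74009 kN/m³.
The centroid lies 4r/(3π) = 0.56447 m above the diameter, so r − 4r/(3π) = 1.33 − 0.56447 = 0.76553 m below the topmost point, so the centroid depth is h_c = 3.71 + 0.76553 = 4.47553 m.
A = πr²/2 = π × 1.33²/2 = 2.77858 m².
Resultant F = γ·h_c·A = 7.74009 × 4.47553 × 2.77858 = 96.2528 kN.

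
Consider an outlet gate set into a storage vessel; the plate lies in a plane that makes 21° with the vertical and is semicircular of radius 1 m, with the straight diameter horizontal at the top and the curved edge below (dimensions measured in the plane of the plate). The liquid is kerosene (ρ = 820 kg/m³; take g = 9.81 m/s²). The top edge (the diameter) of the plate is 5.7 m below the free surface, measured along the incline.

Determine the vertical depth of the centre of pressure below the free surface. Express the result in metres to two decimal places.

γ = ρg = 820 × 9.81 / 1000 = 8.0442 kN/m³.
The plate makes 21° with the vertical, i.e. θ = 90° − 21° = 69° to the horizontal. Measuring y along the incline from the free-surface line, vertical depth h = y·sinθ with sinθ = 0.933580.
The centroid of a semicircle lies 4r/(3π) = 0.424413 m from the diameter, here below the top edge, so y_c = 5.7 + 0.424413 = 6.12441 m and h_c = 6.12441 × 0.933580 = 5.71763 m.
A = πr²/2 = π × 1²/2 = 1.5708 m².
Resultant F = γ·h_c·A = 8.0442 × 5.71763 × 1.5708 = 72.247 kN.
I_c = (π/8 − 8/(9π))·r⁴ = 0.109757 × 1⁴ = 0.109757 m⁴.
Centre of pressure: y_p = y_c + I_c/(y_c·A) = 6.12441 + 0.109757/(6.12441 × 1.5708) = 6.12441 + 0.011409 = 6.13582 m along the plane.
Vertically, h_p = y_p·sinθ = 6.13582 × 0.933580 = 5.72828 m.

h_p = 5.73 m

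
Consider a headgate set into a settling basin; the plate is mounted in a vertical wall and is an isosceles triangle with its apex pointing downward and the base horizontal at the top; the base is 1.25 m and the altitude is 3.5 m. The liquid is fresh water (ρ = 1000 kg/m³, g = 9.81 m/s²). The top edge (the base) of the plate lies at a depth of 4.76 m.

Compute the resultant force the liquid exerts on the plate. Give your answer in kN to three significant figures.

γ = ρg = 1000 × 9.81 = 9810 N/m³ = 9.81 kN/m³.
With the apex down, the centroid sits h/3 = 3.5/3 = 1.16667 m below the base (the top edge), so the centroid depth is h_c = 4.76 + 1.16667 = 5.92667 m.
A = ½ × 1.25 × 3.5 = 2.1875 m².
Resultant F = γ·h_c·A = 9.81 × 5.92667 × 2.1875 = 127.183 kN.

F ≈ 127 kN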